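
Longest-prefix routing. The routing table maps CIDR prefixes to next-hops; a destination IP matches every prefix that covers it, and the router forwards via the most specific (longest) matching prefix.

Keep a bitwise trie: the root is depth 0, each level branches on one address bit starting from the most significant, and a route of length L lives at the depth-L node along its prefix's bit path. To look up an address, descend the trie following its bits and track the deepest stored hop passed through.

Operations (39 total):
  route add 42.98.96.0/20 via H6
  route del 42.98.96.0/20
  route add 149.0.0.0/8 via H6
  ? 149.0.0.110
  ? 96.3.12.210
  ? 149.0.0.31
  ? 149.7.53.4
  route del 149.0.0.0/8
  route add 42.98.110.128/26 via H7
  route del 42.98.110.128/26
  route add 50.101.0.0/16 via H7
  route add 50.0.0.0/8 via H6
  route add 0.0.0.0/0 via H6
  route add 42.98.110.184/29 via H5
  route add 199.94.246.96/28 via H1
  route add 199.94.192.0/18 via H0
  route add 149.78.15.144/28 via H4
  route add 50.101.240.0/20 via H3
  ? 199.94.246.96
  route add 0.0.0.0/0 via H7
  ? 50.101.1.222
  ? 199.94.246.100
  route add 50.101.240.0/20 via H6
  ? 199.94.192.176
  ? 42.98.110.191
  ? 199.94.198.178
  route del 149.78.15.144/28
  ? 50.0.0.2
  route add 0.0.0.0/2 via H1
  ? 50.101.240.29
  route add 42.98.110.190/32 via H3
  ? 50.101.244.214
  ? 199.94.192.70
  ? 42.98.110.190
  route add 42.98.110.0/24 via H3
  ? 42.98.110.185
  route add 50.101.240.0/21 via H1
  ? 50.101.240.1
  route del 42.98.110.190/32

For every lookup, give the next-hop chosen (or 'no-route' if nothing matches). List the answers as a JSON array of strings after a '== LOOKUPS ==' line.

Apply in order:
  add 42.98.96.0/20 -> H6 at depth 20
  del 42.98.96.0/20 (clear depth 20)
  add 149.0.0.0/8 -> H6 at depth 8
  Q 149.0.0.110: descend 10010101 ; hops seen [H6] ; pick H6
  Q 96.3.12.210: descend 0 ; hops seen [∅] ; pick no-route
  Q 149.0.0.31: descend 10010101 ; hops seen [H6] ; pick H6
  Q 149.7.53.4: descend 10010101 ; hops seen [H6] ; pick H6
  del 149.0.0.0/8 (clear depth 8)
  add 42.98.110.128/26 -> H7 at depth 26
  del 42.98.110.128/26 (clear depth 26)
  add 50.101.0.0/16 -> H7 at depth 16
  add 50.0.0.0/8 -> H6 at depth 8
  add 0.0.0.0/0 -> H6 at depth 0
  add 42.98.110.184/29 -> H5 at depth 29
  add 199.94.246.96/28 -> H1 at depth 28
  add 199.94.192.0/18 -> H0 at depth 18
  add 149.78.15.144/28 -> H4 at depth 28
  add 50.101.240.0/20 -> H3 at depth 20
  Q 199.94.246.96: descend 1100011101011110111101100110 ; hops seen [H6,H0,H1] ; pick H1
  add 0.0.0.0/0 -> H7 at depth 0
  Q 50.101.1.222: descend 0011001001100101 ; hops seen [H7,H6,H7] ; pick H7
  Q 199.94.246.100: descend 1100011101011110111101100110 ; hops seen [H7,H0,H1] ; pick H1
  add 50.101.240.0/20 -> H6 at depth 20
  Q 199.94.192.176: descend 110001110101111011 ; hops seen [H7,H0] ; pick H0
  Q 42.98.110.191: descend 00101010011000100110111010111 ; hops seen [H7,H5] ; pick H5
  Q 199.94.198.178: descend 110001110101111011 ; hops seen [H7,H0] ; pick H0
  del 149.78.15.144/28 (clear depth 28)
  Q 50.0.0.2: descend 001100100 ; hops seen [H7,H6] ; pick H6
  add 0.0.0.0/2 -> H1 at depth 2
  Q 50.101.240.29: descend 00110010011001011111 ; hops seen [H7,H1,H6,H7,H6] ; pick H6
  add 42.98.110.190/32 -> H3 at depth 32
  Q 50.101.244.214: descend 00110010011001011111 ; hops seen [H7,H1,H6,H7,H6] ; pick H6
  Q 199.94.192.70: descend 110001110101111011 ; hops seen [H7,H0] ; pick H0
  Q 42.98.110.190: descend 00101010011000100110111010111110 ; hops seen [H7,H1,H5,H3] ; pick H3
  add 42.98.110.0/24 -> H3 at depth 24
  Q 42.98.110.185: descend 00101010011000100110111010111 ; hops seen [H7,H1,H3,H5] ; pick H5
  add 50.101.240.0/21 -> H1 at depth 21
  Q 50.101.240.1: descend 001100100110010111110 ; hops seen [H7,H1,H6,H7,H6,H1] ; pick H1
  del 42.98.110.190/32 (clear depth 32)

== LOOKUPS ==
["H6","no-route","H6","H6","H1","H7","H1","H0","H5","H0","H6","H6","H6","H0","H3","H5","H1"]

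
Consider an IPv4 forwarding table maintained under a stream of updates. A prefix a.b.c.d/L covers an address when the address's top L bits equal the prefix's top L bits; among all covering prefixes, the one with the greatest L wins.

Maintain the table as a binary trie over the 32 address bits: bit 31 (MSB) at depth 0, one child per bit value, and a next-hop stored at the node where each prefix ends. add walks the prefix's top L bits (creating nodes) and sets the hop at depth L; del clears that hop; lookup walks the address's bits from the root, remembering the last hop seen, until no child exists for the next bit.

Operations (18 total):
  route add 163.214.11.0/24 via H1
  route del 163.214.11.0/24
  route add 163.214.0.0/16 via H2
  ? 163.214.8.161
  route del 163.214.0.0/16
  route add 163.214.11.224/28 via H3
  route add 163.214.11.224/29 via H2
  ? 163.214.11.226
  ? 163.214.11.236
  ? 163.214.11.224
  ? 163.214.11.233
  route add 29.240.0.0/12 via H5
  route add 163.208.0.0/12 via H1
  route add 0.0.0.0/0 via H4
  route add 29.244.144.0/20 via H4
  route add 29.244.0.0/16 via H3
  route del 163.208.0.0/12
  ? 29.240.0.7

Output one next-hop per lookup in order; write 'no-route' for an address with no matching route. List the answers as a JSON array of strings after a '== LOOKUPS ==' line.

Apply in order:
  add 163.214.11.0/24 -> H1 at depth 24
  - 163.214.11.0/24 clear@24
  add 163.214.0.0/16 -> H2 at depth 16
  ? 163.214.8.161  path d0:-→d1:-→d2:-→d3:-→d4:-→d5:-→d6:-→d7:-→d8:-→d9:-→d10:-→d11:-→d12:-→d13:-→d14:-→d15:-→d16:H2→d17:-→d18:-→d19:-→d20:-→d21:-→d22:-  best=H2
  - 163.214.0.0/16 clear@16
  add 163.214.11.224/28 -> H3 at depth 28
  add 163.214.11.224/29 -> H2 at depth 29
  ? 163.214.11.226  path d0:-→d1:-→d2:-→d3:-→d4:-→d5:-→d6:-→d7:-→d8:-→d9:-→d10:-→d11:-→d12:-→d13:-→d14:-→d15:-→d16:-→d17:-→d18:-→d19:-→d20:-→d21:-→d22:-→d23:-→d24:-→d25:-→d26:-→d27:-→d28:H3→d29:H2  best=H2
  ? 163.214.11.236  path d0:-→d1:-→d2:-→d3:-→d4:-→d5:-→d6:-→d7:-→d8:-→d9:-→d10:-→d11:-→d12:-→d13:-→d14:-→d15:-→d16:-→d17:-→d18:-→d19:-→d20:-→d21:-→d22:-→d23:-→d24:-→d25:-→d26:-→d27:-→d28:H3  best=H3
  ? 163.214.11.224  path d0:-→d1:-→d2:-→d3:-→d4:-→d5:-→d6:-→d7:-→d8:-→d9:-→d10:-→d11:-→d12:-→d13:-→d14:-→d15:-→d16:-→d17:-→d18:-→d19:-→d20:-→d21:-→d22:-→d23:-→d24:-→d25:-→d26:-→d27:-→d28:H3→d29:H2  best=H2
  ? 163.214.11.233  path d0:-→d1:-→d2:-→d3:-→d4:-→d5:-→d6:-→d7:-→d8:-→d9:-→d10:-→d11:-→d12:-→d13:-→d14:-→d15:-→d16:-→d17:-→d18:-→d19:-→d20:-→d21:-→d22:-→d23:-→d24:-→d25:-→d26:-→d27:-→d28:H3  best=H3
  add 29.240.0.0/12 -> H5 at depth 12
  add 163.208.0.0/12 -> H1 at depth 12
  add 0.0.0.0/0 -> H4 at depth 0
  add 29.244.144.0/20 -> H4 at depth 20
  add 29.244.0.0/16 -> H3 at depth 16
  - 163.208.0.0/12 clear@12
  ? 29.240.0.7  path d0:H4→d1:-→d2:-→d3:-→d4:-→d5:-→d6:-→d7:-→d8:-→d9:-→d10:-→d11:-→d12:H5→d13:-  best=H5

== LOOKUPS ==
["H2","H2","H3","H2","H3","H5"]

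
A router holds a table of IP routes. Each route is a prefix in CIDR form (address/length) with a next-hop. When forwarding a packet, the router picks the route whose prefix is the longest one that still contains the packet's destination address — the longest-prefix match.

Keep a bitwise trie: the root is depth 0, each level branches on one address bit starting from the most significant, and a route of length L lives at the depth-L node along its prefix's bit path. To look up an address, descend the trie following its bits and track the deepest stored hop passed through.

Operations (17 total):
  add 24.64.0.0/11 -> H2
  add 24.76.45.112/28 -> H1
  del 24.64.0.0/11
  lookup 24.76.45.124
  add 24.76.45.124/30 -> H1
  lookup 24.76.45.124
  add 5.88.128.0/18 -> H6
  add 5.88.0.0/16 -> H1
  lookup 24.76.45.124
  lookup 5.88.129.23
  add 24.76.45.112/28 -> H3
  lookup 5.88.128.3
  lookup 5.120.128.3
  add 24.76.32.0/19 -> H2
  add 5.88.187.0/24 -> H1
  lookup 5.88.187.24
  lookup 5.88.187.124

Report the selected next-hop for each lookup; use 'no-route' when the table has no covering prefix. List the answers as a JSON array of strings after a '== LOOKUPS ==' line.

Process each operation:
  + 24.64.0.0/11 (H2) depth=11
  + 24.76.45.112/28 (H1) depth=28
  del 24.64.0.0/11 (clear depth 11)
  ? 24.76.45.124  path d0:-→d1:-→d2:-→d3:-→d4:-→d5:-→d6:-→d7:-→d8:-→d9:-→d10:-→d11:-→d12:-→d13:-→d14:-→d15:-→d16:-→d17:-→d18:-→d19:-→d20:-→d21:-→d22:-→d23:-→d24:-→d25:-→d26:-→d27:-→d28:H1  best=H1
  + 24.76.45.124/30 (H1) depth=30
  ? 24.76.45.124  path d0:-→d1:-→d2:-→d3:-→d4:-→d5:-→d6:-→d7:-→d8:-→d9:-→d10:-→d11:-→d12:-→d13:-→d14:-→d15:-→d16:-→d17:-→d18:-→d19:-→d20:-→d21:-→d22:-→d23:-→d24:-→d25:-→d26:-→d27:-→d28:H1→d29:-→d30:H1  best=H1
  + 5.88.128.0/18 (H6) depth=18
  + 5.88.0.0/16 (H1) depth=16
  ? 24.76.45.124  path d0:-→d1:-→d2:-→d3:-→d4:-→d5:-→d6:-→d7:-→d8:-→d9:-→d10:-→d11:-→d12:-→d13:-→d14:-→d15:-→d16:-→d17:-→d18:-→d19:-→d20:-→d21:-→d22:-→d23:-→d24:-→d25:-→d26:-→d27:-→d28:H1→d29:-→d30:H1  best=H1
  ? 5.88.129.23  path d0:-→d1:-→d2:-→d3:-→d4:-→d5:-→d6:-→d7:-→d8:-→d9:-→d10:-→d11:-→d12:-→d13:-→d14:-→d15:-→d16:H1→d17:-→d18:H6  best=H6
  + 24.76.45.112/28 (H3) depth=28
  ? 5.88.128.3  path d0:-→d1:-→d2:-→d3:-→d4:-→d5:-→d6:-→d7:-→d8:-→d9:-→d10:-→d11:-→d12:-→d13:-→d14:-→d15:-→d16:H1→d17:-→d18:H6  best=H6
  ? 5.120.128.3  path d0:-→d1:-→d2:-→d3:-→d4:-→d5:-→d6:-→d7:-→d8:-→d9:-→d10:-  best=no-route
  + 24.76.32.0/19 (H2) depth=19
  + 5.88.187.0/24 (H1) depth=24
  ? 5.88.187.24  path d0:-→d1:-→d2:-→d3:-→d4:-→d5:-→d6:-→d7:-→d8:-→d9:-→d10:-→d11:-→d12:-→d13:-→d14:-→d15:-→d16:H1→d17:-→d18:H6→d19:-→d20:-→d21:-→d22:-→d23:-→d24:H1  best=H1
  ? 5.88.187.124  path d0:-→d1:-→d2:-→d3:-→d4:-→d5:-→d6:-→d7:-→d8:-→d9:-→d10:-→d11:-→d12:-→d13:-→d14:-→d15:-→d16:H1→d17:-→d18:H6→d19:-→d20:-→d21:-→d22:-→d23:-→d24:H1  best=H1

== LOOKUPS ==
["H1","H1","H1","H6","H6","no-route","H1","H1"]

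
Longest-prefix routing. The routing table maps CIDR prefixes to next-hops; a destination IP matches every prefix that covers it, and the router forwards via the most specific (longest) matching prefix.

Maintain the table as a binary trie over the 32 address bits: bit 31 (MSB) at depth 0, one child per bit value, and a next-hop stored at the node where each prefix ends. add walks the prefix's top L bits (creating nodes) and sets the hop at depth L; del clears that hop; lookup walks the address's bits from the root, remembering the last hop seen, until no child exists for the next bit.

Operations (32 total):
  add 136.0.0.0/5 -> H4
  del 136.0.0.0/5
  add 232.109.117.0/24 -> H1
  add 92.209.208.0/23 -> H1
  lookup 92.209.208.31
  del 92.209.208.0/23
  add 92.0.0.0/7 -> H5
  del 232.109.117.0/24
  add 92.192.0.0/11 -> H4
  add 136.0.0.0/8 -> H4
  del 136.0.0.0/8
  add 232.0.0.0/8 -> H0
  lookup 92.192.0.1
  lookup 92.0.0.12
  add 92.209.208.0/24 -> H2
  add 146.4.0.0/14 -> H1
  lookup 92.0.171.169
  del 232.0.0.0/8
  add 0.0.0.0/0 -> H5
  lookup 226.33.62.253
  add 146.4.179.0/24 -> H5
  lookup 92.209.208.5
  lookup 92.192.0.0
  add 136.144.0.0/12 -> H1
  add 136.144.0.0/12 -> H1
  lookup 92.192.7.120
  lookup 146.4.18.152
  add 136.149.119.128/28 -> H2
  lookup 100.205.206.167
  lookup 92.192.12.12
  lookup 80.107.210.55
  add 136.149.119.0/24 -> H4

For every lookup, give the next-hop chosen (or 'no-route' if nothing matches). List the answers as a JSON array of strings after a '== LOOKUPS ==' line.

Process each operation:
  + 136.0.0.0/5 (H4) depth=5
  del 136.0.0.0/5 (clear depth 5)
  + 232.109.117.0/24 (H1) depth=24
  + 92.209.208.0/23 (H1) depth=23
  lookup 92.209.208.31: bits 01011100110100011101000 walk d0:-→d1:-→d2:-→d3:-→d4:-→d5:-→d6:-→d7:-→d8:-→d9:-→d10:-→d11:-→d12:-→d13:-→d14:-→d15:-→d16:-→d17:-→d18:-→d19:-→d20:-→d21:-→d22:-→d23:H1 -> H1
  del 92.209.208.0/23 (clear depth 23)
  + 92.0.0.0/7 (H5) depth=7
  del 232.109.117.0/24 (clear depth 24)
  + 92.192.0.0/11 (H4) depth=11
  + 136.0.0.0/8 (H4) depth=8
  del 136.0.0.0/8 (clear depth 8)
  + 232.0.0.0/8 (H0) depth=8
  lookup 92.192.0.1: bits 01011100110 walk d0:-→d1:-→d2:-→d3:-→d4:-→d5:-→d6:-→d7:H5→d8:-→d9:-→d10:-→d11:H4 -> H4
  lookup 92.0.0.12: bits 01011100 walk d0:-→d1:-→d2:-→d3:-→d4:-→d5:-→d6:-→d7:H5→d8:- -> H5
  + 92.209.208.0/24 (H2) depth=24
  + 146.4.0.0/14 (H1) depth=14
  lookup 92.0.171.169: bits 01011100 walk d0:-→d1:-→d2:-→d3:-→d4:-→d5:-→d6:-→d7:H5→d8:- -> H5
  del 232.0.0.0/8 (clear depth 8)
  + 0.0.0.0/0 (H5) depth=0
  lookup 226.33.62.253: bits 1110 walk d0:H5→d1:-→d2:-→d3:-→d4:- -> H5
  + 146.4.179.0/24 (H5) depth=24
  lookup 92.209.208.5: bits 010111001101000111010000 walk d0:H5→d1:-→d2:-→d3:-→d4:-→d5:-→d6:-→d7:H5→d8:-→d9:-→d10:-→d11:H4→d12:-→d13:-→d14:-→d15:-→d16:-→d17:-→d18:-→d19:-→d20:-→d21:-→d22:-→d23:-→d24:H2 -> H2
  lookup 92.192.0.0: bits 01011100110 walk d0:H5→d1:-→d2:-→d3:-→d4:-→d5:-→d6:-→d7:H5→d8:-→d9:-→d10:-→d11:H4 -> H4
  + 136.144.0.0/12 (H1) depth=12
  + 136.144.0.0/12 (H1) depth=12
  lookup 92.192.7.120: bits 01011100110 walk d0:H5→d1:-→d2:-→d3:-→d4:-→d5:-→d6:-→d7:H5→d8:-→d9:-→d10:-→d11:H4 -> H4
  lookup 146.4.18.152: bits 1001001000000100 walk d0:H5→d1:-→d2:-→d3:-→d4:-→d5:-→d6:-→d7:-→d8:-→d9:-→d10:-→d11:-→d12:-→d13:-→d14:H1→d15:-→d16:- -> H1
  + 136.149.119.128/28 (H2) depth=28
  lookup 100.205.206.167: bits 01 walk d0:H5→d1:-→d2:- -> H5
  lookup 92.192.12.12: bits 01011100110 walk d0:H5→d1:-→d2:-→d3:-→d4:-→d5:-→d6:-→d7:H5→d8:-→d9:-→d10:-→d11:H4 -> H4
  lookup 80.107.210.55: bits 0101 walk d0:H5→d1:-→d2:-→d3:-→d4:- -> H5
  + 136.149.119.0/24 (H4) depth=24

== LOOKUPS ==
["H1","H4","H5","H5","H5","H2","H4","H4","H1","H5","H4","H5"]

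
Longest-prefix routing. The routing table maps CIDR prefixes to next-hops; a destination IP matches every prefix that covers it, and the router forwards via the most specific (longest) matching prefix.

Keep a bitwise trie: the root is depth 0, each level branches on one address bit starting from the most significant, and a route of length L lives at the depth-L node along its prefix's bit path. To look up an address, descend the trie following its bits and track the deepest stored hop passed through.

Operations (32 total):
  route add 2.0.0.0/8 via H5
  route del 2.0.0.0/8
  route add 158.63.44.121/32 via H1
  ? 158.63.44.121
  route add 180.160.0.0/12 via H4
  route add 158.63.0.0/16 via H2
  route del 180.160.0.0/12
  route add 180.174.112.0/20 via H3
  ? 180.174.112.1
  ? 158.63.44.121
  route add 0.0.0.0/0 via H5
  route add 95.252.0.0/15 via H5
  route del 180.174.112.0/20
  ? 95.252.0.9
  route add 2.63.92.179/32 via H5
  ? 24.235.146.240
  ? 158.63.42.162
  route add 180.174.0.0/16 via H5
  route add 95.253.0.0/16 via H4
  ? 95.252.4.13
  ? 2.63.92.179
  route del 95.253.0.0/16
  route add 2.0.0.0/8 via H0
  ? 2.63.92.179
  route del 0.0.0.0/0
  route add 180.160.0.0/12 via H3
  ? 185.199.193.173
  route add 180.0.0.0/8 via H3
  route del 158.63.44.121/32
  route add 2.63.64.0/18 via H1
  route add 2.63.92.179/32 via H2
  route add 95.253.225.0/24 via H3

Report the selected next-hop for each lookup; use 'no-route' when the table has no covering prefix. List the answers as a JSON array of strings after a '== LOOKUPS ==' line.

Process each operation:
  + 2.0.0.0/8 (H5) depth=8
  - 2.0.0.0/8 clear@8
  + 158.63.44.121/32 (H1) depth=32
  Q 158.63.44.121: descend 10011110001111110010110001111001 ; hops seen [H1] ; pick H1
  + 180.160.0.0/12 (H4) depth=12
  + 158.63.0.0/16 (H2) depth=16
  - 180.160.0.0/12 clear@12
  + 180.174.112.0/20 (H3) depth=20
  Q 180.174.112.1: descend 10110100101011100111 ; hops seen [H3] ; pick H3
  Q 158.63.44.121: descend 10011110001111110010110001111001 ; hops seen [H2,H1] ; pick H1
  + 0.0.0.0/0 (H5) depth=0
  + 95.252.0.0/15 (H5) depth=15
  - 180.174.112.0/20 clear@20
  Q 95.252.0.9: descend 010111111111110 ; hops seen [H5,H5] ; pick H5
  + 2.63.92.179/32 (H5) depth=32
  Q 24.235.146.240: descend 000 ; hops seen [H5] ; pick H5
  Q 158.63.42.162: descend 100111100011111100101 ; hops seen [H5,H2] ; pick H2
  + 180.174.0.0/16 (H5) depth=16
  + 95.253.0.0/16 (H4) depth=16
  Q 95.252.4.13: descend 010111111111110 ; hops seen [H5,H5] ; pick H5
  Q 2.63.92.179: descend 00000010001111110101110010110011 ; hops seen [H5,H5] ; pick H5
  - 95.253.0.0/16 clear@16
  + 2.0.0.0/8 (H0) depth=8
  Q 2.63.92.179: descend 00000010001111110101110010110011 ; hops seen [H5,H0,H5] ; pick H5
  - 0.0.0.0/0 clear@0
  + 180.160.0.0/12 (H3) depth=12
  Q 185.199.193.173: descend 1011 ; hops seen [∅] ; pick no-route
  + 180.0.0.0/8 (H3) depth=8
  - 158.63.44.121/32 clear@32
  + 2.63.64.0/18 (H1) depth=18
  + 2.63.92.179/32 (H2) depth=32
  + 95.253.225.0/24 (H3) depth=24

== LOOKUPS ==
["H1","H3","H1","H5","H5","H2","H5","H5","H5","no-route"]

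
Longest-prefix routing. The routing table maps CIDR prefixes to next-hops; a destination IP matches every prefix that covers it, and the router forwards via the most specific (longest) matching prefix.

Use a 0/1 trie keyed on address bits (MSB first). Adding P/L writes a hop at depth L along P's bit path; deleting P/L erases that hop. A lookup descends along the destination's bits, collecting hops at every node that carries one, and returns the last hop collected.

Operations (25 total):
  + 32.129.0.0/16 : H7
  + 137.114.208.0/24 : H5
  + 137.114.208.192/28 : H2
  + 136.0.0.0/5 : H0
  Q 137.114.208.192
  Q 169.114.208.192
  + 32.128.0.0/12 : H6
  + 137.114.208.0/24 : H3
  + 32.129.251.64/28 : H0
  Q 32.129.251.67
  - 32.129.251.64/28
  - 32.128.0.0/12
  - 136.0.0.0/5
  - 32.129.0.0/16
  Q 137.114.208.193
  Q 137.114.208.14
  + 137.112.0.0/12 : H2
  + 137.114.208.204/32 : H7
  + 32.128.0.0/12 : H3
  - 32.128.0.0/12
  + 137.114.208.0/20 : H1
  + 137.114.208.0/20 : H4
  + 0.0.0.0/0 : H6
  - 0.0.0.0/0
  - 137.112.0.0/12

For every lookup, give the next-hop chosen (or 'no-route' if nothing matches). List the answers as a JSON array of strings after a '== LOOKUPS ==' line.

Apply in order:
  + 32.129.0.0/16 (H7) depth=16
  + 137.114.208.0/24 (H5) depth=24
  + 137.114.208.192/28 (H2) depth=28
  + 136.0.0.0/5 (H0) depth=5
  Q 137.114.208.192: descend 1000100101110010110100001100 ; hops seen [H0,H5,H2] ; pick H2
  Q 169.114.208.192: descend 10 ; hops seen [∅] ; pick no-route
  + 32.128.0.0/12 (H6) depth=12
  + 137.114.208.0/24 (H3) depth=24
  + 32.129.251.64/28 (H0) depth=28
  Q 32.129.251.67: descend 0010000010000001111110110100 ; hops seen [H6,H7,H0] ; pick H0
  - 32.129.251.64/28 clear@28
  - 32.128.0.0/12 clear@12
  - 136.0.0.0/5 clear@5
  - 32.129.0.0/16 clear@16
  Q 137.114.208.193: descend 1000100101110010110100001100 ; hops seen [H3,H2] ; pick H2
  Q 137.114.208.14: descend 100010010111001011010000 ; hops seen [H3] ; pick H3
  + 137.112.0.0/12 (H2) depth=12
  + 137.114.208.204/32 (H7) depth=32
  + 32.128.0.0/12 (H3) depth=12
  - 32.128.0.0/12 clear@12
  + 137.114.208.0/20 (H1) depth=20
  + 137.114.208.0/20 (H4) depth=20
  + 0.0.0.0/0 (H6) depth=0
  - 0.0.0.0/0 clear@0
  - 137.112.0.0/12 clear@12

== LOOKUPS ==
["H2","no-route","H0","H2","H3"]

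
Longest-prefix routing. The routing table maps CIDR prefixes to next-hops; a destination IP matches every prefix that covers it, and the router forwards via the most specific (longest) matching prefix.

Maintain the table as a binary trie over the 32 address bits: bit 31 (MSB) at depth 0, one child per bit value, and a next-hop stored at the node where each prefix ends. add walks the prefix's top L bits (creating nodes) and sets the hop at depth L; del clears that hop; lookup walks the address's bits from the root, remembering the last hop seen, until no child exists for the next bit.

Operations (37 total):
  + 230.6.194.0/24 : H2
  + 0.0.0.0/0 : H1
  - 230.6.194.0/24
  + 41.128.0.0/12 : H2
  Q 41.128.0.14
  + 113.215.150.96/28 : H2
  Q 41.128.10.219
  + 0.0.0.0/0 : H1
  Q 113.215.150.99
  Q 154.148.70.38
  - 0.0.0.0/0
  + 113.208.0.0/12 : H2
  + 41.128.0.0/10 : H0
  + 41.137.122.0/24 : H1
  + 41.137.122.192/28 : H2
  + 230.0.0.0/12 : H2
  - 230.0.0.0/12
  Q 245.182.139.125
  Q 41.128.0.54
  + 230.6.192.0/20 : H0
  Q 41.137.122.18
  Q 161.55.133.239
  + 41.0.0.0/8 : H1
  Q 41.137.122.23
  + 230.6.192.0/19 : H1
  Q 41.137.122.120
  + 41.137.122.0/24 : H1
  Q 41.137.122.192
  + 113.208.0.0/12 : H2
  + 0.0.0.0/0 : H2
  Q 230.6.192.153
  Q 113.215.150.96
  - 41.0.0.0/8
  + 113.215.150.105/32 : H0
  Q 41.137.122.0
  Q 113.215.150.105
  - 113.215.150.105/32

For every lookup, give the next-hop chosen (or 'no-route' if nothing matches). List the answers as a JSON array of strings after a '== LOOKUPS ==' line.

Trace:
  add 230.6.194.0/24 -> H2 at depth 24
  add 0.0.0.0/0 -> H1 at depth 0
  - 230.6.194.0/24 clear@24
  add 41.128.0.0/12 -> H2 at depth 12
  ? 41.128.0.14  path d0:H1→d1:-→d2:-→d3:-→d4:-→d5:-→d6:-→d7:-→d8:-→d9:-→d10:-→d11:-→d12:H2  best=H2
  add 113.215.150.96/28 -> H2 at depth 28
  ? 41.128.10.219  path d0:H1→d1:-→d2:-→d3:-→d4:-→d5:-→d6:-→d7:-→d8:-→d9:-→d10:-→d11:-→d12:H2  best=H2
  add 0.0.0.0/0 -> H1 at depth 0
  ? 113.215.150.99  path d0:H1→d1:-→d2:-→d3:-→d4:-→d5:-→d6:-→d7:-→d8:-→d9:-→d10:-→d11:-→d12:-→d13:-→d14:-→d15:-→d16:-→d17:-→d18:-→d19:-→d20:-→d21:-→d22:-→d23:-→d24:-→d25:-→d26:-→d27:-→d28:H2  best=H2
  ? 154.148.70.38  path d0:H1→d1:-  best=H1
  - 0.0.0.0/0 clear@0
  add 113.208.0.0/12 -> H2 at depth 12
  add 41.128.0.0/10 -> H0 at depth 10
  add 41.137.122.0/24 -> H1 at depth 24
  add 41.137.122.192/28 -> H2 at depth 28
  add 230.0.0.0/12 -> H2 at depth 12
  - 230.0.0.0/12 clear@12
  ? 245.182.139.125  path d0:-→d1:-→d2:-→d3:-  best=no-route
  ? 41.128.0.54  path d0:-→d1:-→d2:-→d3:-→d4:-→d5:-→d6:-→d7:-→d8:-→d9:-→d10:H0→d11:-→d12:H2  best=H2
  add 230.6.192.0/20 -> H0 at depth 20
  ? 41.137.122.18  path d0:-→d1:-→d2:-→d3:-→d4:-→d5:-→d6:-→d7:-→d8:-→d9:-→d10:H0→d11:-→d12:H2→d13:-→d14:-→d15:-→d16:-→d17:-→d18:-→d19:-→d20:-→d21:-→d22:-→d23:-→d24:H1  best=H1
  ? 161.55.133.239  path d0:-→d1:-  best=no-route
  add 41.0.0.0/8 -> H1 at depth 8
  ? 41.137.122.23  path d0:-→d1:-→d2:-→d3:-→d4:-→d5:-→d6:-→d7:-→d8:H1→d9:-→d10:H0→d11:-→d12:H2→d13:-→d14:-→d15:-→d16:-→d17:-→d18:-→d19:-→d20:-→d21:-→d22:-→d23:-→d24:H1  best=H1
  add 230.6.192.0/19 -> H1 at depth 19
  ? 41.137.122.120  path d0:-→d1:-→d2:-→d3:-→d4:-→d5:-→d6:-→d7:-→d8:H1→d9:-→d10:H0→d11:-→d12:H2→d13:-→d14:-→d15:-→d16:-→d17:-→d18:-→d19:-→d20:-→d21:-→d22:-→d23:-→d24:H1  best=H1
  add 41.137.122.0/24 -> H1 at depth 24
  ? 41.137.122.192  path d0:-→d1:-→d2:-→d3:-→d4:-→d5:-→d6:-→d7:-→d8:H1→d9:-→d10:H0→d11:-→d12:H2→d13:-→d14:-→d15:-→d16:-→d17:-→d18:-→d19:-→d20:-→d21:-→d22:-→d23:-→d24:H1→d25:-→d26:-→d27:-→d28:H2  best=H2
  add 113.208.0.0/12 -> H2 at depth 12
  add 0.0.0.0/0 -> H2 at depth 0
  ? 230.6.192.153  path d0:H2→d1:-→d2:-→d3:-→d4:-→d5:-→d6:-→d7:-→d8:-→d9:-→d10:-→d11:-→d12:-→d13:-→d14:-→d15:-→d16:-→d17:-→d18:-→d19:H1→d20:H0→d21:-→d22:-  best=H0
  ? 113.215.150.96  path d0:H2→d1:-→d2:-→d3:-→d4:-→d5:-→d6:-→d7:-→d8:-→d9:-→d10:-→d11:-→d12:H2→d13:-→d14:-→d15:-→d16:-→d17:-→d18:-→d19:-→d20:-→d21:-→d22:-→d23:-→d24:-→d25:-→d26:-→d27:-→d28:H2  best=H2
  - 41.0.0.0/8 clear@8
  add 113.215.150.105/32 -> H0 at depth 32
  ? 41.137.122.0  path d0:H2→d1:-→d2:-→d3:-→d4:-→d5:-→d6:-→d7:-→d8:-→d9:-→d10:H0→d11:-→d12:H2→d13:-→d14:-→d15:-→d16:-→d17:-→d18:-→d19:-→d20:-→d21:-→d22:-→d23:-→d24:H1  best=H1
  ? 113.215.150.105  path d0:H2→d1:-→d2:-→d3:-→d4:-→d5:-→d6:-→d7:-→d8:-→d9:-→d10:-→d11:-→d12:H2→d13:-→d14:-→d15:-→d16:-→d17:-→d18:-→d19:-→d20:-→d21:-→d22:-→d23:-→d24:-→d25:-→d26:-→d27:-→d28:H2→d29:-→d30:-→d31:-→d32:H0  best=H0
  - 113.215.150.105/32 clear@32

== LOOKUPS ==
["H2","H2","H2","H1","no-route","H2","H1","no-route","H1","H1","H2","H0","H2","H1","H0"]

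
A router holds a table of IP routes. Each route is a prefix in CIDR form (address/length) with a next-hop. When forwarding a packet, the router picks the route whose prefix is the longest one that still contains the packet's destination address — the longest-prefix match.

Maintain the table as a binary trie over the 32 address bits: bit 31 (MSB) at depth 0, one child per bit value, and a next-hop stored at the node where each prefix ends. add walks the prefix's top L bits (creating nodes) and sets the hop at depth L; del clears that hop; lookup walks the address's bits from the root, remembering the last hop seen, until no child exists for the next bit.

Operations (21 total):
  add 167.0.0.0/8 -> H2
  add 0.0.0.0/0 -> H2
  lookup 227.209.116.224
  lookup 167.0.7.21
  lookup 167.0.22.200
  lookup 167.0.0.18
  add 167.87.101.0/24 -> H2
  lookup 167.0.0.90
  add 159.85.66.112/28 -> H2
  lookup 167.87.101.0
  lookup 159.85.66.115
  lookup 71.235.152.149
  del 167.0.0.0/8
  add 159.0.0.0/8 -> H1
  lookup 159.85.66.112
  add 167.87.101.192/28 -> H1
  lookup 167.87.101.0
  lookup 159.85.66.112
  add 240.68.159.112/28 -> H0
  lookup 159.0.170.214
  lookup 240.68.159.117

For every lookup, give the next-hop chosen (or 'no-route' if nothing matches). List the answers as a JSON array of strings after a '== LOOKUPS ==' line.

Apply in order:
  + 167.0.0.0/8 (H2) depth=8
  + 0.0.0.0/0 (H2) depth=0
  lookup 227.209.116.224: bits 1 walk d0:H2→d1:- -> H2
  lookup 167.0.7.21: bits 10100111 walk d0:H2→d1:-→d2:-→d3:-→d4:-→d5:-→d6:-→d7:-→d8:H2 -> H2
  lookup 167.0.22.200: bits 10100111 walk d0:H2→d1:-→d2:-→d3:-→d4:-→d5:-→d6:-→d7:-→d8:H2 -> H2
  lookup 167.0.0.18: bits 10100111 walk d0:H2→d1:-→d2:-→d3:-→d4:-→d5:-→d6:-→d7:-→d8:H2 -> H2
  + 167.87.101.0/24 (H2) depth=24
  lookup 167.0.0.90: bits 101001110 walk d0:H2→d1:-→d2:-→d3:-→d4:-→d5:-→d6:-→d7:-→d8:H2→d9:- -> H2
  + 159.85.66.112/28 (H2) depth=28
  lookup 167.87.101.0: bits 101001110101011101100101 walk d0:H2→d1:-→d2:-→d3:-→d4:-→d5:-→d6:-→d7:-→d8:H2→d9:-→d10:-→d11:-→d12:-→d13:-→d14:-→d15:-→d16:-→d17:-→d18:-→d19:-→d20:-→d21:-→d22:-→d23:-→d24:H2 -> H2
  lookup 159.85.66.115: bits 1001111101010101010000100111 walk d0:H2→d1:-→d2:-→d3:-→d4:-→d5:-→d6:-→d7:-→d8:-→d9:-→d10:-→d11:-→d12:-→d13:-→d14:-→d15:-→d16:-→d17:-→d18:-→d19:-→d20:-→d21:-→d22:-→d23:-→d24:-→d25:-→d26:-→d27:-→d28:H2 -> H2
  lookup 71.235.152.149: bits ε walk d0:H2 -> H2
  del 167.0.0.0/8 (clear depth 8)
  + 159.0.0.0/8 (H1) depth=8
  lookup 159.85.66.112: bits 1001111101010101010000100111 walk d0:H2→d1:-→d2:-→d3:-→d4:-→d5:-→d6:-→d7:-→d8:H1→d9:-→d10:-→d11:-→d12:-→d13:-→d14:-→d15:-→d16:-→d17:-→d18:-→d19:-→d20:-→d21:-→d22:-→d23:-→d24:-→d25:-→d26:-→d27:-→d28:H2 -> H2
  + 167.87.101.192/28 (H1) depth=28
  lookup 167.87.101.0: bits 101001110101011101100101 walk d0:H2→d1:-→d2:-→d3:-→d4:-→d5:-→d6:-→d7:-→d8:-→d9:-→d10:-→d11:-→d12:-→d13:-→d14:-→d15:-→d16:-→d17:-→d18:-→d19:-→d20:-→d21:-→d22:-→d23:-→d24:H2 -> H2
  lookup 159.85.66.112: bits 1001111101010101010000100111 walk d0:H2→d1:-→d2:-→d3:-→d4:-→d5:-→d6:-→d7:-→d8:H1→d9:-→d10:-→d11:-→d12:-→d13:-→d14:-→d15:-→d16:-→d17:-→d18:-→d19:-→d20:-→d21:-→d22:-→d23:-→d24:-→d25:-→d26:-→d27:-→d28:H2 -> H2
  + 240.68.159.112/28 (H0) depth=28
  lookup 159.0.170.214: bits 100111110 walk d0:H2→d1:-→d2:-→d3:-→d4:-→d5:-→d6:-→d7:-→d8:H1→d9:- -> H1
  lookup 240.68.159.117: bits 1111000001000100100111110111 walk d0:H2→d1:-→d2:-→d3:-→d4:-→d5:-→d6:-→d7:-→d8:-→d9:-→d10:-→d11:-→d12:-→d13:-→d14:-→d15:-→d16:-→d17:-→d18:-→d19:-→d20:-→d21:-→d22:-→d23:-→d24:-→d25:-→d26:-→d27:-→d28:H0 -> H0

== LOOKUPS ==
["H2","H2","H2","H2","H2","H2","H2","H2","H2","H2","H2","H1","H0"]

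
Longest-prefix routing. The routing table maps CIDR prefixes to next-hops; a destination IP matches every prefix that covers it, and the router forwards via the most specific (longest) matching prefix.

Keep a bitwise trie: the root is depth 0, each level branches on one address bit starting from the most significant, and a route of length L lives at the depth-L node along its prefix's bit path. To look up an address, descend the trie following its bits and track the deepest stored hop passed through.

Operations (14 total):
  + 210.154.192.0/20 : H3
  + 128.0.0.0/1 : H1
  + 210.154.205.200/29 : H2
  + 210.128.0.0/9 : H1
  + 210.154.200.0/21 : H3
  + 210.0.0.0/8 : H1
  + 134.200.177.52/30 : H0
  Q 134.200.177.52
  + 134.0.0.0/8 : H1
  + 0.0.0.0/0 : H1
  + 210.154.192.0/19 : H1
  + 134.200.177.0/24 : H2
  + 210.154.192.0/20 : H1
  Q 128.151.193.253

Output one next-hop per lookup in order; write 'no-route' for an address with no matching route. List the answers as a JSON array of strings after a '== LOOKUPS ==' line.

Apply in order:
  + 210.154.192.0/20 (H3) depth=20
  + 128.0.0.0/1 (H1) depth=1
  + 210.154.205.200/29 (H2) depth=29
  + 210.128.0.0/9 (H1) depth=9
  + 210.154.200.0/21 (H3) depth=21
  + 210.0.0.0/8 (H1) depth=8
  + 134.200.177.52/30 (H0) depth=30
  ? 134.200.177.52  path d0:-→d1:H1→d2:-→d3:-→d4:-→d5:-→d6:-→d7:-→d8:-→d9:-→d10:-→d11:-→d12:-→d13:-→d14:-→d15:-→d16:-→d17:-→d18:-→d19:-→d20:-→d21:-→d22:-→d23:-→d24:-→d25:-→d26:-→d27:-→d28:-→d29:-→d30:H0  best=H0
  + 134.0.0.0/8 (H1) depth=8
  + 0.0.0.0/0 (H1) depth=0
  + 210.154.192.0/19 (H1) depth=19
  + 134.200.177.0/24 (H2) depth=24
  + 210.154.192.0/20 (H1) depth=20
  ? 128.151.193.253  path d0:H1→d1:H1→d2:-→d3:-→d4:-→d5:-  best=H1

== LOOKUPS ==
["H0","H1"]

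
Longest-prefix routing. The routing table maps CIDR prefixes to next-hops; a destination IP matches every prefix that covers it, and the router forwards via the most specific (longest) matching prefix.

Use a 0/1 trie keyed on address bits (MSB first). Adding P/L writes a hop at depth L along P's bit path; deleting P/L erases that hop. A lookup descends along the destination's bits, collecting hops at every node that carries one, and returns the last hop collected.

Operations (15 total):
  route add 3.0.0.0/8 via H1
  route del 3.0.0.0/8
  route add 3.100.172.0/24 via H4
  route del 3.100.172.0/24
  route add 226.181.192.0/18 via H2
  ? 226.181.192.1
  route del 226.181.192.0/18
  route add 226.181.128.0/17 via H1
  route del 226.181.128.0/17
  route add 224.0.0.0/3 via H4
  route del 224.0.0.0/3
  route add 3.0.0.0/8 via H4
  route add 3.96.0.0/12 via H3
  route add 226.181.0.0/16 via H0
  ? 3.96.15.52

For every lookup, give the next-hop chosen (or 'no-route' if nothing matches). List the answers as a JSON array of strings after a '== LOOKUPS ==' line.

Process each operation:
  add 3.0.0.0/8 -> H1 at depth 8
  del 3.0.0.0/8 (clear depth 8)
  add 3.100.172.0/24 -> H4 at depth 24
  del 3.100.172.0/24 (clear depth 24)
  add 226.181.192.0/18 -> H2 at depth 18
  Q 226.181.192.1: descend 111000101011010111 ; hops seen [H2] ; pick H2
  del 226.181.192.0/18 (clear depth 18)
  add 226.181.128.0/17 -> H1 at depth 17
  del 226.181.128.0/17 (clear depth 17)
  add 224.0.0.0/3 -> H4 at depth 3
  del 224.0.0.0/3 (clear depth 3)
  add 3.0.0.0/8 -> H4 at depth 8
  add 3.96.0.0/12 -> H3 at depth 12
  add 226.181.0.0/16 -> H0 at depth 16
  Q 3.96.15.52: descend 0000001101100 ; hops seen [H4,H3] ; pick H3

== LOOKUPS ==
["H2","H3"]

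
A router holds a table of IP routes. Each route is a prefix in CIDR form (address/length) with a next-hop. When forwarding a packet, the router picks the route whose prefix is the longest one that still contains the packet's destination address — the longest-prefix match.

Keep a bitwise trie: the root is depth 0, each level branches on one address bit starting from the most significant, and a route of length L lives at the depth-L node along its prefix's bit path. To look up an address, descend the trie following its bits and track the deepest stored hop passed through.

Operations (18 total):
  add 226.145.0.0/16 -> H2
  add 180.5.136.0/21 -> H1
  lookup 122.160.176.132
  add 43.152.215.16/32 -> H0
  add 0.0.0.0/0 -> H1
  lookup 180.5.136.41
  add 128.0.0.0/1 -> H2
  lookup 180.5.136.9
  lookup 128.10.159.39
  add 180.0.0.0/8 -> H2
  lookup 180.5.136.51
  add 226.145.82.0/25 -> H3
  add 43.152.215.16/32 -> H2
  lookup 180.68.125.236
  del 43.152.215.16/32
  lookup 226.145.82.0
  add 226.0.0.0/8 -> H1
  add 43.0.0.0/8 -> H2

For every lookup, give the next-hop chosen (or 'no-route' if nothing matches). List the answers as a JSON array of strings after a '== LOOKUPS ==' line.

Process each operation:
  + 226.145.0.0/16 (H2) depth=16
  + 180.5.136.0/21 (H1) depth=21
  Q 122.160.176.132: descend ε ; hops seen [∅] ; pick no-route
  + 43.152.215.16/32 (H0) depth=32
  + 0.0.0.0/0 (H1) depth=0
  Q 180.5.136.41: descend 101101000000010110001 ; hops seen [H1,H1] ; pick H1
  + 128.0.0.0/1 (H2) depth=1
  Q 180.5.136.9: descend 101101000000010110001 ; hops seen [H1,H2,H1] ; pick H1
  Q 128.10.159.39: descend 10 ; hops seen [H1,H2] ; pick H2
  + 180.0.0.0/8 (H2) depth=8
  Q 180.5.136.51: descend 101101000000010110001 ; hops seen [H1,H2,H2,H1] ; pick H1
  + 226.145.82.0/25 (H3) depth=25
  + 43.152.215.16/32 (H2) depth=32
  Q 180.68.125.236: descend 101101000 ; hops seen [H1,H2,H2] ; pick H2
  - 43.152.215.16/32 clear@32
  Q 226.145.82.0: descend 1110001010010001010100100 ; hops seen [H1,H2,H2,H3] ; pick H3
  + 226.0.0.0/8 (H1) depth=8
  + 43.0.0.0/8 (H2) depth=8

== LOOKUPS ==
["no-route","H1","H1","H2","H1","H2","H3"]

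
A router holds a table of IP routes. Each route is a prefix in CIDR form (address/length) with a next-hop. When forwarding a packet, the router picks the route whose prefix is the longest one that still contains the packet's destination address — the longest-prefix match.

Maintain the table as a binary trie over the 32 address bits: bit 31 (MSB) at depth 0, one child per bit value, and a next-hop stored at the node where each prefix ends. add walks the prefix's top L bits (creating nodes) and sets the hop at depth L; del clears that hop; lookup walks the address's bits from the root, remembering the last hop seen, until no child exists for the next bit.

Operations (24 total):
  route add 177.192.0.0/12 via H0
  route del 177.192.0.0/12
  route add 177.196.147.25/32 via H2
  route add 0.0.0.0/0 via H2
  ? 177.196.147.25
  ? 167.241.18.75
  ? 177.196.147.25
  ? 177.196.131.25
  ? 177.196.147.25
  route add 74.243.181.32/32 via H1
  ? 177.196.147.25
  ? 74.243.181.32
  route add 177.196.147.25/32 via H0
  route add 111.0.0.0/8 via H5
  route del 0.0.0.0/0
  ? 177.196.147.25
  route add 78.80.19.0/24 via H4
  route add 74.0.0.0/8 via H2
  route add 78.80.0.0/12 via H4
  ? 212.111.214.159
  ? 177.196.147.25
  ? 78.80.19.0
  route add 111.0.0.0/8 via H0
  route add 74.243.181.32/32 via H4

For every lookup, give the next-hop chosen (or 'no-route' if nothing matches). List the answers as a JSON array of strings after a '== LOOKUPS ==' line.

Trace:
  + 177.192.0.0/12 (H0) depth=12
  del 177.192.0.0/12 (clear depth 12)
  + 177.196.147.25/32 (H2) depth=32
  + 0.0.0.0/0 (H2) depth=0
  ? 177.196.147.25  path d0:H2→d1:-→d2:-→d3:-→d4:-→d5:-→d6:-→d7:-→d8:-→d9:-→d10:-→d11:-→d12:-→d13:-→d14:-→d15:-→d16:-→d17:-→d18:-→d19:-→d20:-→d21:-→d22:-→d23:-→d24:-→d25:-→d26:-→d27:-→d28:-→d29:-→d30:-→d31:-→d32:H2  best=H2
  ? 167.241.18.75  path d0:H2→d1:-→d2:-→d3:-  best=H2
  ? 177.196.147.25  path d0:H2→d1:-→d2:-→d3:-→d4:-→d5:-→d6:-→d7:-→d8:-→d9:-→d10:-→d11:-→d12:-→d13:-→d14:-→d15:-→d16:-→d17:-→d18:-→d19:-→d20:-→d21:-→d22:-→d23:-→d24:-→d25:-→d26:-→d27:-→d28:-→d29:-→d30:-→d31:-→d32:H2  best=H2
  ? 177.196.131.25  path d0:H2→d1:-→d2:-→d3:-→d4:-→d5:-→d6:-→d7:-→d8:-→d9:-→d10:-→d11:-→d12:-→d13:-→d14:-→d15:-→d16:-→d17:-→d18:-→d19:-  best=H2
  ? 177.196.147.25  path d0:H2→d1:-→d2:-→d3:-→d4:-→d5:-→d6:-→d7:-→d8:-→d9:-→d10:-→d11:-→d12:-→d13:-→d14:-→d15:-→d16:-→d17:-→d18:-→d19:-→d20:-→d21:-→d22:-→d23:-→d24:-→d25:-→d26:-→d27:-→d28:-→d29:-→d30:-→d31:-→d32:H2  best=H2
  + 74.243.181.32/32 (H1) depth=32
  ? 177.196.147.25  path d0:H2→d1:-→d2:-→d3:-→d4:-→d5:-→d6:-→d7:-→d8:-→d9:-→d10:-→d11:-→d12:-→d13:-→d14:-→d15:-→d16:-→d17:-→d18:-→d19:-→d20:-→d21:-→d22:-→d23:-→d24:-→d25:-→d26:-→d27:-→d28:-→d29:-→d30:-→d31:-→d32:H2  best=H2
  ? 74.243.181.32  path d0:H2→d1:-→d2:-→d3:-→d4:-→d5:-→d6:-→d7:-→d8:-→d9:-→d10:-→d11:-→d12:-→d13:-→d14:-→d15:-→d16:-→d17:-→d18:-→d19:-→d20:-→d21:-→d22:-→d23:-→d24:-→d25:-→d26:-→d27:-→d28:-→d29:-→d30:-→d31:-→d32:H1  best=H1
  + 177.196.147.25/32 (H0) depth=32
  + 111.0.0.0/8 (H5) depth=8
  del 0.0.0.0/0 (clear depth 0)
  ? 177.196.147.25  path d0:-→d1:-→d2:-→d3:-→d4:-→d5:-→d6:-→d7:-→d8:-→d9:-→d10:-→d11:-→d12:-→d13:-→d14:-→d15:-→d16:-→d17:-→d18:-→d19:-→d20:-→d21:-→d22:-→d23:-→d24:-→d25:-→d26:-→d27:-→d28:-→d29:-→d30:-→d31:-→d32:H0  best=H0
  + 78.80.19.0/24 (H4) depth=24
  + 74.0.0.0/8 (H2) depth=8
  + 78.80.0.0/12 (H4) depth=12
  ? 212.111.214.159  path d0:-→d1:-  best=no-route
  ? 177.196.147.25  path d0:-→d1:-→d2:-→d3:-→d4:-→d5:-→d6:-→d7:-→d8:-→d9:-→d10:-→d11:-→d12:-→d13:-→d14:-→d15:-→d16:-→d17:-→d18:-→d19:-→d20:-→d21:-→d22:-→d23:-→d24:-→d25:-→d26:-→d27:-→d28:-→d29:-→d30:-→d31:-→d32:H0  best=H0
  ? 78.80.19.0  path d0:-→d1:-→d2:-→d3:-→d4:-→d5:-→d6:-→d7:-→d8:-→d9:-→d10:-→d11:-→d12:H4→d13:-→d14:-→d15:-→d16:-→d17:-→d18:-→d19:-→d20:-→d21:-→d22:-→d23:-→d24:H4  best=H4
  + 111.0.0.0/8 (H0) depth=8
  + 74.243.181.32/32 (H4) depth=32

== LOOKUPS ==
["H2","H2","H2","H2","H2","H2","H1","H0","no-route","H0","H4"]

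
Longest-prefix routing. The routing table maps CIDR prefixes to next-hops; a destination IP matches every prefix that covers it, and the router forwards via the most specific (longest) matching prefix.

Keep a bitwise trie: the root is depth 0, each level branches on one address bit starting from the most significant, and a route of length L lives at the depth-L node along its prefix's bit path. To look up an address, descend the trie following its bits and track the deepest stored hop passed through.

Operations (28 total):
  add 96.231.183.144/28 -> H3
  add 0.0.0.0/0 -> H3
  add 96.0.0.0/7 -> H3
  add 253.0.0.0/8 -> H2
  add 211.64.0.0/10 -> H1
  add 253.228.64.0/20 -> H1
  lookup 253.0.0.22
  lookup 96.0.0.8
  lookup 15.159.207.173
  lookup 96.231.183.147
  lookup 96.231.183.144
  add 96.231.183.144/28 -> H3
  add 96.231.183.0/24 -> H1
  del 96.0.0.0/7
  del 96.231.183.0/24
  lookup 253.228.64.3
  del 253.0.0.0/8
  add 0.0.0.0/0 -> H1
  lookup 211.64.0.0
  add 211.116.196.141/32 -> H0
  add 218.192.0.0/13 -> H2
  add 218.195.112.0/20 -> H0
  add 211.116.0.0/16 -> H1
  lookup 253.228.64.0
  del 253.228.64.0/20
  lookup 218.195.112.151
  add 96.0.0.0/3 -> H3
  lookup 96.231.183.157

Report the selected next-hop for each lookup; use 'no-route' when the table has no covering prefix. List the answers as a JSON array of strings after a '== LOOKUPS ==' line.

Trace:
  add 96.231.183.144/28 -> H3 at depth 28
  add 0.0.0.0/0 -> H3 at depth 0
  add 96.0.0.0/7 -> H3 at depth 7
  add 253.0.0.0/8 -> H2 at depth 8
  add 211.64.0.0/10 -> H1 at depth 10
  add 253.228.64.0/20 -> H1 at depth 20
  ? 253.0.0.22  path d0:H3→d1:-→d2:-→d3:-→d4:-→d5:-→d6:-→d7:-→d8:H2  best=H2
  ? 96.0.0.8  path d0:H3→d1:-→d2:-→d3:-→d4:-→d5:-→d6:-→d7:H3→d8:-  best=H3
  ? 15.159.207.173  path d0:H3→d1:-  best=H3
  ? 96.231.183.147  path d0:H3→d1:-→d2:-→d3:-→d4:-→d5:-→d6:-→d7:H3→d8:-→d9:-→d10:-→d11:-→d12:-→d13:-→d14:-→d15:-→d16:-→d17:-→d18:-→d19:-→d20:-→d21:-→d22:-→d23:-→d24:-→d25:-→d26:-→d27:-→d28:H3  best=H3
  ? 96.231.183.144  path d0:H3→d1:-→d2:-→d3:-→d4:-→d5:-→d6:-→d7:H3→d8:-→d9:-→d10:-→d11:-→d12:-→d13:-→d14:-→d15:-→d16:-→d17:-→d18:-→d19:-→d20:-→d21:-→d22:-→d23:-→d24:-→d25:-→d26:-→d27:-→d28:H3  best=H3
  add 96.231.183.144/28 -> H3 at depth 28
  add 96.231.183.0/24 -> H1 at depth 24
  - 96.0.0.0/7 clear@7
  - 96.231.183.0/24 clear@24
  ? 253.228.64.3  path d0:H3→d1:-→d2:-→d3:-→d4:-→d5:-→d6:-→d7:-→d8:H2→d9:-→d10:-→d11:-→d12:-→d13:-→d14:-→d15:-→d16:-→d17:-→d18:-→d19:-→d20:H1  best=H1
  - 253.0.0.0/8 clear@8
  add 0.0.0.0/0 -> H1 at depth 0
  ? 211.64.0.0  path d0:H1→d1:-→d2:-→d3:-→d4:-→d5:-→d6:-→d7:-→d8:-→d9:-→d10:H1  best=H1
  add 211.116.196.141/32 -> H0 at depth 32
  add 218.192.0.0/13 -> H2 at depth 13
  add 218.195.112.0/20 -> H0 at depth 20
  add 211.116.0.0/16 -> H1 at depth 16
  ? 253.228.64.0  path d0:H1→d1:-→d2:-→d3:-→d4:-→d5:-→d6:-→d7:-→d8:-→d9:-→d10:-→d11:-→d12:-→d13:-→d14:-→d15:-→d16:-→d17:-→d18:-→d19:-→d20:H1  best=H1
  - 253.228.64.0/20 clear@20
  ? 218.195.112.151  path d0:H1→d1:-→d2:-→d3:-→d4:-→d5:-→d6:-→d7:-→d8:-→d9:-→d10:-→d11:-→d12:-→d13:H2→d14:-→d15:-→d16:-→d17:-→d18:-→d19:-→d20:H0  best=H0
  add 96.0.0.0/3 -> H3 at depth 3
  ? 96.231.183.157  path d0:H1→d1:-→d2:-→d3:H3→d4:-→d5:-→d6:-→d7:-→d8:-→d9:-→d10:-→d11:-→d12:-→d13:-→d14:-→d15:-→d16:-→d17:-→d18:-→d19:-→d20:-→d21:-→d22:-→d23:-→d24:-→d25:-→d26:-→d27:-→d28:H3  best=H3

== LOOKUPS ==
["H2","H3","H3","H3","H3","H1","H1","H1","H0","H3"]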